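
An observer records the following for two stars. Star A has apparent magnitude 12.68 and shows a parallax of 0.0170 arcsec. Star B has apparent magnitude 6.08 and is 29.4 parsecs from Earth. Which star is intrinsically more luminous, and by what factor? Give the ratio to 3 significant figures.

Star B is more luminous, by a factor of 109.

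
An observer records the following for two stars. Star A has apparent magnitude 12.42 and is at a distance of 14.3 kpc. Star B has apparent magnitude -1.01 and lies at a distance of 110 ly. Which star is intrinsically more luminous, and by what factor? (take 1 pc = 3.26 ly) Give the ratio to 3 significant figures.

Star B is more luminous, by a factor of 1.31.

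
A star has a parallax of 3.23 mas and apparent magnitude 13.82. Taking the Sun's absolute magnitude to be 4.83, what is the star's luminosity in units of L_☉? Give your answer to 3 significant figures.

L/L_☉ ≈ 0.243

d = 1/p = 1000/3.23 mas = 309.6 pc
M = m − 5 log₁₀ d + 5 = 13.82 − 5·2.4908 + 5 = 6.366
M − M_☉ = 6.366 − 4.83 = 1.536
L/L_☉ = 10^(−0.4 × 1.536) = 0.2430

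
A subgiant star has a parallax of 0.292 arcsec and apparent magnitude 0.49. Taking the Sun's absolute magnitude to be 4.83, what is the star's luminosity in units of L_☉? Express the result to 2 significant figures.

d = 1/p = 1/0.292″ = 3.425 pc
M = m − 5 log₁₀ d + 5 = 0.49 − 5·0.5346 + 5 = 2.817
M − M_☉ = 2.817 − 4.83 = -2.013
L/L_☉ = 10^(−0.4 × -2.013) = 6.386

L/L_☉ ≈ 6.4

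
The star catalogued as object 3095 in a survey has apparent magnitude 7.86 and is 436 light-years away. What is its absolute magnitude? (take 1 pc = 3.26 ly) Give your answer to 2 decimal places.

d = 436 ly / 3.26 = 133.7 pc
5 log₁₀(d/10 pc) = 5 log₁₀(133.7) − 5 = 5.631
M = m − 5 log₁₀(d/10) = 7.86 − 5.631 = 2.229

M ≈ 2.23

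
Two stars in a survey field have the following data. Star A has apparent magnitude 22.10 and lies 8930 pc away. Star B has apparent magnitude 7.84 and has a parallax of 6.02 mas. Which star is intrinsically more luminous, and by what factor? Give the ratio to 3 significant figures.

Star A: M = m − 5 log₁₀ d + 5 = 22.10 − 5·3.9509 + 5 = 7.346
Star B: p = 6.02 mas = 6.02×10^-3″ → d = 1/p = 166.1 pc
Star B: M = m − 5 log₁₀ d + 5 = 7.84 − 5·2.2204 + 5 = 1.738
ΔM = M_A − M_B = 7.346 − (1.738) = 5.608; smaller M is more luminous → Star B.
L ratio = 10^(0.4 |ΔM|) = 10^2.243 = 175.0

Star B is more luminous, by a factor of 175.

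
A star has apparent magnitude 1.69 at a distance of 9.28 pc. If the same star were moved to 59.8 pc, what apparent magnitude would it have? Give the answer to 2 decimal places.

m ≈ 5.74

Flux ∝ 1/d², so Δm = 5 log₁₀(d₂/d₁) = 5 log₁₀(59.8/9.28) = 4.046
m₂ = m₁ + Δm = 1.69 + (4.046) = 5.736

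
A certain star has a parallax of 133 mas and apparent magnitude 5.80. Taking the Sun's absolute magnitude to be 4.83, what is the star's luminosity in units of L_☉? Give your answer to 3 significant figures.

L/L_☉ ≈ 0.231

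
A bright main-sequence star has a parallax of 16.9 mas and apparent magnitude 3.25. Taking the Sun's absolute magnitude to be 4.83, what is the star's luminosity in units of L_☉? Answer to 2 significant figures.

d = 1/p = 1000/16.9 mas = 59.17 pc
M = m − 5 log₁₀ d + 5 = 3.25 − 5·1.7721 + 5 = -0.611
M − M_☉ = -0.611 − 4.83 = -5.441
L/L_☉ = 10^(−0.4 × -5.441) = 150.0

L/L_☉ ≈ 150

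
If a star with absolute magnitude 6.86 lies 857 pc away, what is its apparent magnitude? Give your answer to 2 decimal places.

m = M + 5 log₁₀ d − 5 = 6.86 + 5·2.9330 − 5 = 16.525

m ≈ 16.52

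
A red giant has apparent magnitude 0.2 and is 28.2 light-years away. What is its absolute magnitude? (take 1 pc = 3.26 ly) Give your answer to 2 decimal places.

M ≈ 0.51

d = 28.2 ly / 3.26 = 8.650 pc
5 log₁₀(d/10 pc) = 5 log₁₀(8.650) − 5 = -0.315
M = m − 5 log₁₀(d/10) = 0.2 + 0.315 = 0.515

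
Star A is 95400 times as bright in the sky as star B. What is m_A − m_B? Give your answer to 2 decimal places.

m_A − m_B ≈ -12.45

Pogson: Δm = −2.5 log₁₀(ratio) = −2.5 log₁₀(95400) = −2.5 × 4.9795 = -12.449
Star A is brighter, so it has the smaller magnitude: the difference is negative.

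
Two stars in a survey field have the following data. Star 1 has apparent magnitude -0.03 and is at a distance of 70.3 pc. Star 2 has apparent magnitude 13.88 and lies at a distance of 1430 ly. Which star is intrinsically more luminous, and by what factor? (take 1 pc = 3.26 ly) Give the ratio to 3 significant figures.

Star 1 is more luminous, by a factor of 9410.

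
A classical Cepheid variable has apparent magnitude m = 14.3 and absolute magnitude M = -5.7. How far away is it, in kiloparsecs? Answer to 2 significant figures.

d ≈ 100 kpc

μ = m − M = 20.000
m − M = 5 log₁₀ d − 5
log₁₀ d = (m − M)/5 + 1 = 5.0000
d = 10^5.0000 = 100000 pc
= 100.0 kpc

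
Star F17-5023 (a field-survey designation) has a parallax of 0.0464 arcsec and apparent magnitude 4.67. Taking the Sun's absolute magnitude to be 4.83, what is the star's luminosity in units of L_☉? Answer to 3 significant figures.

d = 1/p = 1/0.0464″ = 21.55 pc
M = m − 5 log₁₀ d + 5 = 4.67 − 5·1.3335 + 5 = 3.003
M − M_☉ = 3.003 − 4.83 = -1.827
L/L_☉ = 10^(−0.4 × -1.827) = 5.382

L/L_☉ ≈ 5.38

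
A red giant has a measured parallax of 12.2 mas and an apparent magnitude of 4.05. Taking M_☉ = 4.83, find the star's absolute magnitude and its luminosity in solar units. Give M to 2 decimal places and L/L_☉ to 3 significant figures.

M ≈ -0.52; L/L_☉ ≈ 138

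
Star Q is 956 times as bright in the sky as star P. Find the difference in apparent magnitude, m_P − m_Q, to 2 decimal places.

m_P − m_Q ≈ 7.45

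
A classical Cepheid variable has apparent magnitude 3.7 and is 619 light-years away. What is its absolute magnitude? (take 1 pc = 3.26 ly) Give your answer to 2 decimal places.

d = 619 ly / 3.26 = 189.9 pc
5 log₁₀(d/10 pc) = 5 log₁₀(189.9) − 5 = 6.392
M = m − 5 log₁₀(d/10) = 3.7 − 6.392 = -2.692

M ≈ -2.69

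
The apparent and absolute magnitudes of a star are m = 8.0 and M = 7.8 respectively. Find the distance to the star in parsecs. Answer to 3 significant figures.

d ≈ 11.0 pc

μ = m − M = 0.200
m − M = 5 log₁₀ d − 5
log₁₀ d = (m − M)/5 + 1 = 1.0400
d = 10^1.0400 = 10.96 pc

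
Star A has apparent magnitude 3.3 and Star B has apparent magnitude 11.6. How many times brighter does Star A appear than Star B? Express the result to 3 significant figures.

2090

Δm = 3.3 − (11.6) = -8.3
Flux ratio = 10^(−0.4 Δm) = 10^(−0.4 × -8.3) = 10^3.320 = 2089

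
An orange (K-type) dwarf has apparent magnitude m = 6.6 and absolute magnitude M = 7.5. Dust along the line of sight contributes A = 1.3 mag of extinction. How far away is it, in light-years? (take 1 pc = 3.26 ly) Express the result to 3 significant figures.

m − M = 5 log₁₀(d/10 pc) + A  ⇒  6.6 − (7.5) − 1.3 = 5 log₁₀(d/10)
-2.200 = 5 log₁₀(d/10)
log₁₀ d = (m − M − A)/5 + 1 = 0.5600
d = 10^0.5600 = 3.631 pc
= 11.84 ly

d ≈ 11.8 ly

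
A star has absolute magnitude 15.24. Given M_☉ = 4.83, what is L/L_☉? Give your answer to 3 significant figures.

L/L_☉ ≈ 6.85×10^-5

M − M_☉ = 15.24 − 4.83 = 10.410
L/L_☉ = 10^(−0.4 (M − M_☉)) = 10^-4.164 = 6.855×10^-5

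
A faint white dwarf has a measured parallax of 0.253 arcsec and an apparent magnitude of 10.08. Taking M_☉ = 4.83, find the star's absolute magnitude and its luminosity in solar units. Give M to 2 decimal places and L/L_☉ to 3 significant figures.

M ≈ 12.10; L/L_☉ ≈ 1.24×10^-3

d = 1/p = 1/0.253″ = 3.953 pc
M = m − 5 log₁₀ d + 5 = 10.08 − 5·0.5969 + 5 = 12.096
M − M_☉ = 12.096 − 4.83 = 7.266
L/L_☉ = 10^(−0.4 × 7.266) = 1.241×10^-3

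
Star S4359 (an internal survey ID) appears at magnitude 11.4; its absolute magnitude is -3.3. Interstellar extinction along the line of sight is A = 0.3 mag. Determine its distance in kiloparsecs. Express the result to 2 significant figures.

d ≈ 7.6 kpc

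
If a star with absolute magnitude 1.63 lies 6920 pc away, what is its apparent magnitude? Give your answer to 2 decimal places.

m ≈ 15.83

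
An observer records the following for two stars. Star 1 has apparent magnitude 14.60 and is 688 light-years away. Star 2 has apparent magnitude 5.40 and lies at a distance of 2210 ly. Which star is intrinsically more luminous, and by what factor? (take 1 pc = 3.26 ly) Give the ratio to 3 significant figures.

Star 2 is more luminous, by a factor of 49400.

Star 1: d = 688 ly / 3.26 = 211.0 pc
Star 1: M = m − 5 log₁₀ d + 5 = 14.60 − 5·2.3244 + 5 = 7.978
Star 2: d = 2210 ly / 3.26 = 677.9 pc
Star 2: M = m − 5 log₁₀ d + 5 = 5.40 − 5·2.8312 + 5 = -3.756
ΔM = M_1 − M_2 = 7.978 − (-3.756) = 11.734; smaller M is more luminous → Star 2.
L ratio = 10^(0.4 |ΔM|) = 10^4.694 = 49390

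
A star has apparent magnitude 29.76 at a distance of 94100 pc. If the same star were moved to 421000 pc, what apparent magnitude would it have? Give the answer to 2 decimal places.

m ≈ 33.01

Flux ∝ 1/d², so Δm = 5 log₁₀(d₂/d₁) = 5 log₁₀(421000/94100) = 3.253
m₂ = m₁ + Δm = 29.76 + (3.253) = 33.013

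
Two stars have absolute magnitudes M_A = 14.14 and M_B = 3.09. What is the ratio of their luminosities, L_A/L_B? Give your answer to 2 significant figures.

ΔM = M_A − M_B = 11.05
L_A/L_B = 10^(−0.4 ΔM) = 10^-4.420 = 3.802×10^-5

L_A/L_B ≈ 3.8×10^-5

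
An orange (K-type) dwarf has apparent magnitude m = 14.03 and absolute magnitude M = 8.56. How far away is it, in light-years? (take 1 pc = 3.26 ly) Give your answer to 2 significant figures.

d ≈ 400 ly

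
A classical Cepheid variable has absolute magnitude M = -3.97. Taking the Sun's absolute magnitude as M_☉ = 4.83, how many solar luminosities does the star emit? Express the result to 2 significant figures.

M − M_☉ = -3.97 − 4.83 = -8.800
L/L_☉ = 10^(−0.4 (M − M_☉)) = 10^3.520 = 3311

L/L_☉ ≈ 3300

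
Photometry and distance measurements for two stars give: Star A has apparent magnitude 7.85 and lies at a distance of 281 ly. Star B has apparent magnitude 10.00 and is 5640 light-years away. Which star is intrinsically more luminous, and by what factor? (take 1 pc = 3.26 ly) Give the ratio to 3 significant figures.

Star A: d = 281 ly / 3.26 = 86.20 pc
Star A: M = m − 5 log₁₀ d + 5 = 7.85 − 5·1.9355 + 5 = 3.173
Star B: d = 5640 ly / 3.26 = 1730 pc
Star B: M = m − 5 log₁₀ d + 5 = 10.00 − 5·3.2381 + 5 = -1.190
ΔM = M_A − M_B = 3.173 − (-1.190) = 4.363; smaller M is more luminous → Star B.
L ratio = 10^(0.4 |ΔM|) = 10^1.745 = 55.61

Star B is more luminous, by a factor of 55.6.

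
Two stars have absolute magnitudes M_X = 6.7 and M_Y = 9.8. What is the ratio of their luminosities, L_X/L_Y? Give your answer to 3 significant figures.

ΔM = M_X − M_Y = -3.1
L_X/L_Y = 10^(−0.4 ΔM) = 10^1.240 = 17.38

L_X/L_Y ≈ 17.4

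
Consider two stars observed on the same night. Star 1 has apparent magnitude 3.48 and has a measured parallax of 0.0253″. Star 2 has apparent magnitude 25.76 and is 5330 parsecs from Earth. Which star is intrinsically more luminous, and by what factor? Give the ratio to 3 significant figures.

Star 1 is more luminous, by a factor of 44900.

Star 1: d = 1/p = 1/0.0253″ = 39.53 pc
Star 1: M = m − 5 log₁₀ d + 5 = 3.48 − 5·1.5969 + 5 = 0.496
Star 2: M = m − 5 log₁₀ d + 5 = 25.76 − 5·3.7267 + 5 = 12.126
ΔM = M_1 − M_2 = 0.496 − (12.126) = -11.631; smaller M is more luminous → Star 1.
L ratio = 10^(0.4 |ΔM|) = 10^4.652 = 44910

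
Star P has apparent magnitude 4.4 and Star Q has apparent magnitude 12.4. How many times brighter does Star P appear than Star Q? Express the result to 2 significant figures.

1600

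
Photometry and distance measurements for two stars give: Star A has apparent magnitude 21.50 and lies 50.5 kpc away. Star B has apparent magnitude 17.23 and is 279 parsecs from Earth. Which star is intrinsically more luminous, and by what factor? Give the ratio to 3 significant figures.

Star A: d = 50.5 kpc = 50500 pc
Star A: M = m − 5 log₁₀ d + 5 = 21.50 − 5·4.7033 + 5 = 2.984
Star B: M = m − 5 log₁₀ d + 5 = 17.23 − 5·2.4456 + 5 = 10.002
ΔM = M_A − M_B = 2.984 − (10.002) = -7.018; smaller M is more luminous → Star A.
L ratio = 10^(0.4 |ΔM|) = 10^2.807 = 641.8

Star A is more luminous, by a factor of 642.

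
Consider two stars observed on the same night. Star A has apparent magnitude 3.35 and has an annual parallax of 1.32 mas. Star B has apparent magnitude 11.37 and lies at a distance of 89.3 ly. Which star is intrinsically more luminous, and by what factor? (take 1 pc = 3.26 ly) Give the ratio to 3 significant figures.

Star A is more luminous, by a factor of 1.23×10^6.

Star A: p = 1.32 mas = 1.32×10^-3″ → d = 1/p = 757.6 pc
Star A: M = m − 5 log₁₀ d + 5 = 3.35 − 5·2.8794 + 5 = -6.047
Star B: d = 89.3 ly / 3.26 = 27.39 pc
Star B: M = m − 5 log₁₀ d + 5 = 11.37 − 5·1.4376 + 5 = 9.182
ΔM = M_A − M_B = -6.047 − (9.182) = -15.229; smaller M is more luminous → Star A.
L ratio = 10^(0.4 |ΔM|) = 10^6.092 = 1.235×10^6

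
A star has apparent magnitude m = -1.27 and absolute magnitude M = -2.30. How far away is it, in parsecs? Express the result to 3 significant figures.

μ = m − M = 1.030
m − M = 5 log₁₀ d − 5
log₁₀ d = (m − M)/5 + 1 = 1.2060
d = 10^1.2060 = 16.07 pc

d ≈ 16.1 pc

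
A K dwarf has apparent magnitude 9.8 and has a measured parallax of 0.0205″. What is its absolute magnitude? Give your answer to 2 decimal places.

M ≈ 6.36

d = 1/p = 1/0.0205″ = 48.78 pc
5 log₁₀(d/10 pc) = 5 log₁₀(48.78) − 5 = 3.441
M = m − 5 log₁₀(d/10) = 9.8 − 3.441 = 6.359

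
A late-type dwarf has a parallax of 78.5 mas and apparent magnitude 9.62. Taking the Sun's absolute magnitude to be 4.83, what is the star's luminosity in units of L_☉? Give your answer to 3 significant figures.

d = 1/p = 1000/78.5 mas = 12.74 pc
M = m − 5 log₁₀ d + 5 = 9.62 − 5·1.1051 + 5 = 9.094
M − M_☉ = 9.094 − 4.83 = 4.264
L/L_☉ = 10^(−0.4 × 4.264) = 0.01969

L/L_☉ ≈ 0.0197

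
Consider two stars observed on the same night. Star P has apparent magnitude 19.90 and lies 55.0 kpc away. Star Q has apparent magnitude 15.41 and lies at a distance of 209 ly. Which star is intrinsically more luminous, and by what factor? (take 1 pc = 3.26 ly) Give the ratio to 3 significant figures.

Star P is more luminous, by a factor of 11800.

Star P: d = 55.0 kpc = 55000 pc
Star P: M = m − 5 log₁₀ d + 5 = 19.90 − 5·4.7404 + 5 = 1.198
Star Q: d = 209 ly / 3.26 = 64.11 pc
Star Q: M = m − 5 log₁₀ d + 5 = 15.41 − 5·1.8069 + 5 = 11.375
ΔM = M_P − M_Q = 1.198 − (11.375) = -10.177; smaller M is more luminous → Star P.
L ratio = 10^(0.4 |ΔM|) = 10^4.071 = 11770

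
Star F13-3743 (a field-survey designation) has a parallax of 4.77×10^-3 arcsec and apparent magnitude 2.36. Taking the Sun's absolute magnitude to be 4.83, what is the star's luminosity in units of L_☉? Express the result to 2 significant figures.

d = 1/p = 1/4.77×10^-3″ = 209.6 pc
M = m − 5 log₁₀ d + 5 = 2.36 − 5·2.3215 + 5 = -4.247
M − M_☉ = -4.247 − 4.83 = -9.077
L/L_☉ = 10^(−0.4 × -9.077) = 4275

L/L_☉ ≈ 4300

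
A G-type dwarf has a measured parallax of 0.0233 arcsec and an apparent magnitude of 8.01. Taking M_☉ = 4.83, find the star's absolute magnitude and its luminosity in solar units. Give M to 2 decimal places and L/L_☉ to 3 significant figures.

d = 1/p = 1/0.0233″ = 42.92 pc
M = m − 5 log₁₀ d + 5 = 8.01 − 5·1.6326 + 5 = 4.847
M − M_☉ = 4.847 − 4.83 = 0.017
L/L_☉ = 10^(−0.4 × 0.017) = 0.9847

M ≈ 4.85; L/L_☉ ≈ 0.985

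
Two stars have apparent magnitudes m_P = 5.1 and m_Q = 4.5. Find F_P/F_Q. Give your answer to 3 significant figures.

Δm = 5.1 − (4.5) = 0.6
Flux ratio = 10^(−0.4 Δm) = 10^(−0.4 × 0.6) = 10^-0.240 = 0.5754

F_P/F_Q ≈ 0.575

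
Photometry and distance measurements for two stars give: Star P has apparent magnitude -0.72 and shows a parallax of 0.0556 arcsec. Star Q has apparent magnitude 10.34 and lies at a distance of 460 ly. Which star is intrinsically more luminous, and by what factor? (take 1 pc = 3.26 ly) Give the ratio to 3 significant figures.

Star P: d = 1/p = 1/0.0556″ = 17.99 pc
Star P: M = m − 5 log₁₀ d + 5 = -0.72 − 5·1.2549 + 5 = -1.995
Star Q: d = 460 ly / 3.26 = 141.1 pc
Star Q: M = m − 5 log₁₀ d + 5 = 10.34 − 5·2.1495 + 5 = 4.592
ΔM = M_P − M_Q = -1.995 − (4.592) = -6.587; smaller M is more luminous → Star P.
L ratio = 10^(0.4 |ΔM|) = 10^2.635 = 431.3

Star P is more luminous, by a factor of 431.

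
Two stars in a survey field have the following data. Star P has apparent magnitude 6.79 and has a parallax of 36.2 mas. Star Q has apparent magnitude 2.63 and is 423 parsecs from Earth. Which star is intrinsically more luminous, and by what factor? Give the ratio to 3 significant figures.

Star P: p = 36.2 mas = 0.0362″ → d = 1/p = 27.62 pc
Star P: M = m − 5 log₁₀ d + 5 = 6.79 − 5·1.4413 + 5 = 4.584
Star Q: M = m − 5 log₁₀ d + 5 = 2.63 − 5·2.6263 + 5 = -5.502
ΔM = M_P − M_Q = 4.584 − (-5.502) = 10.085; smaller M is more luminous → Star Q.
L ratio = 10^(0.4 |ΔM|) = 10^4.034 = 10820

Star Q is more luminous, by a factor of 10800.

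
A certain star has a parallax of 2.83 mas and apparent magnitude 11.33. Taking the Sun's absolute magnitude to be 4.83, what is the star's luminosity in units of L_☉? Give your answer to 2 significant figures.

d = 1/p = 1000/2.83 mas = 353.4 pc
M = m − 5 log₁₀ d + 5 = 11.33 − 5·2.5482 + 5 = 3.589
M − M_☉ = 3.589 − 4.83 = -1.241
L/L_☉ = 10^(−0.4 × -1.241) = 3.136

L/L_☉ ≈ 3.1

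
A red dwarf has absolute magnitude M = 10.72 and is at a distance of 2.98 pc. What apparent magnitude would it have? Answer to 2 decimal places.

m ≈ 8.09

m = M + 5 log₁₀ d − 5 = 10.72 + 5·0.4742 − 5 = 8.091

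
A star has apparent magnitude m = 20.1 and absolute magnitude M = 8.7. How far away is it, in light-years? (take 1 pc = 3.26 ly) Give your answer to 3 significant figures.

d ≈ 6210 ly

Distance modulus: m − M = 20.1 − (8.7) = 11.400
m − M = 5 log₁₀ d − 5
log₁₀ d = (m − M)/5 + 1 = 3.2800
d = 10^3.2800 = 1905 pc
= 6212 ly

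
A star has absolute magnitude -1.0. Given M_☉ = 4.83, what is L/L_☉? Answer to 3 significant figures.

L/L_☉ ≈ 215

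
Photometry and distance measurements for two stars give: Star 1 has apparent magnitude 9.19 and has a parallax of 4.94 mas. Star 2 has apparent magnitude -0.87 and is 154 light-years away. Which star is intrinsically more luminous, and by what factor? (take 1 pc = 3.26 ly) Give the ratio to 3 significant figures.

Star 2 is more luminous, by a factor of 576.

Star 1: p = 4.94 mas = 4.94×10^-3″ → d = 1/p = 202.4 pc
Star 1: M = m − 5 log₁₀ d + 5 = 9.19 − 5·2.3063 + 5 = 2.659
Star 2: d = 154 ly / 3.26 = 47.24 pc
Star 2: M = m − 5 log₁₀ d + 5 = -0.87 − 5·1.6743 + 5 = -4.242
ΔM = M_1 − M_2 = 2.659 − (-4.242) = 6.900; smaller M is more luminous → Star 2.
L ratio = 10^(0.4 |ΔM|) = 10^2.760 = 575.5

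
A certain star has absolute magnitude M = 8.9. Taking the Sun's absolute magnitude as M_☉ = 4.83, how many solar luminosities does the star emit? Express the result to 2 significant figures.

L/L_☉ ≈ 0.024

M − M_☉ = 8.9 − 4.83 = 4.070
L/L_☉ = 10^(−0.4 (M − M_☉)) = 10^-1.628 = 0.02355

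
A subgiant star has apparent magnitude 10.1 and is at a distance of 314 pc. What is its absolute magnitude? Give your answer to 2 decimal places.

5 log₁₀(d/10 pc) = 5 log₁₀(314.0) − 5 = 7.485
M = m − 5 log₁₀(d/10) = 10.1 − 7.485 = 2.615

M ≈ 2.62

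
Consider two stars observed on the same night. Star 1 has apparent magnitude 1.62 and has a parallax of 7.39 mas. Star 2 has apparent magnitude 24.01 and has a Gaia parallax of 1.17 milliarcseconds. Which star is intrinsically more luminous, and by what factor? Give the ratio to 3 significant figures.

Star 1: p = 7.39 mas = 7.39×10^-3″ → d = 1/p = 135.3 pc
Star 1: M = m − 5 log₁₀ d + 5 = 1.62 − 5·2.1314 + 5 = -4.037
Star 2: p = 1.17 mas = 1.17×10^-3″ → d = 1/p = 854.7 pc
Star 2: M = m − 5 log₁₀ d + 5 = 24.01 − 5·2.9318 + 5 = 14.351
ΔM = M_1 − M_2 = -4.037 − (14.351) = -18.388; smaller M is more luminous → Star 1.
L ratio = 10^(0.4 |ΔM|) = 10^7.355 = 2.265×10^7

Star 1 is more luminous, by a factor of 2.27×10^7.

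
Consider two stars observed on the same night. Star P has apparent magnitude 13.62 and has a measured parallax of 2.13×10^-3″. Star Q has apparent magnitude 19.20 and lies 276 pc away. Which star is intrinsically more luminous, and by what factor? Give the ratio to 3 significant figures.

Star P is more luminous, by a factor of 494.

Star P: d = 1/p = 1/2.13×10^-3″ = 469.5 pc
Star P: M = m − 5 log₁₀ d + 5 = 13.62 − 5·2.6716 + 5 = 5.262
Star Q: M = m − 5 log₁₀ d + 5 = 19.20 − 5·2.4409 + 5 = 11.995
ΔM = M_P − M_Q = 5.262 − (11.995) = -6.734; smaller M is more luminous → Star P.
L ratio = 10^(0.4 |ΔM|) = 10^2.693 = 493.7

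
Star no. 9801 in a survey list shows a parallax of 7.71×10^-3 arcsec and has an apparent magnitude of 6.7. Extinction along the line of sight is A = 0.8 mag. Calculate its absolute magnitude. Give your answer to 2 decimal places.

d = 1/p = 1/7.71×10^-3″ = 129.7 pc
5 log₁₀(d/10 pc) = 5 log₁₀(129.7) − 5 = 5.565
M = m − 5 log₁₀(d/10) − A = 6.7 − 5.565 − 0.8 = 0.335

M ≈ 0.34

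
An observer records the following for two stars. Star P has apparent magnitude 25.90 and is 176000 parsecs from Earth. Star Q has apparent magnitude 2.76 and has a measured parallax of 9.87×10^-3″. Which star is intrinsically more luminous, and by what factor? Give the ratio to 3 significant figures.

Star Q is more luminous, by a factor of 598.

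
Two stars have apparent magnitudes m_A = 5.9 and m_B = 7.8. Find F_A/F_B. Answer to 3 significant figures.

F_A/F_B ≈ 5.75

Magnitude difference = -1.9
Flux ratio = 10^(−0.4 Δm) = 10^(−0.4 × -1.9) = 10^0.760 = 5.754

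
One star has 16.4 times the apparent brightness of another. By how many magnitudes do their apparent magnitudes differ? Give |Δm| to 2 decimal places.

Pogson: Δm = −2.5 log₁₀(ratio) = −2.5 log₁₀(16.4) = −2.5 × 1.2148 = -3.037

|Δm| ≈ 3.04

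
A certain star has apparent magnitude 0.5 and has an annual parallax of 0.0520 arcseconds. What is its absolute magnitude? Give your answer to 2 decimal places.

M ≈ -0.92

d = 1/p = 1/0.0520″ = 19.23 pc
5 log₁₀(d/10 pc) = 5 log₁₀(19.23) − 5 = 1.420
M = m − 5 log₁₀(d/10) = 0.5 − 1.420 = -0.920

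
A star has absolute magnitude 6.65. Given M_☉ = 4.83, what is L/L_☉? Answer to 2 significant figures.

L/L_☉ ≈ 0.19

M − M_☉ = 6.65 − 4.83 = 1.820
L/L_☉ = 10^(−0.4 (M − M_☉)) = 10^-0.728 = 0.1871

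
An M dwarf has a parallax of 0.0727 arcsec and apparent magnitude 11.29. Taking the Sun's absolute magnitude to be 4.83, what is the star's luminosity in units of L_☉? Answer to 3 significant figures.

d = 1/p = 1/0.0727″ = 13.76 pc
M = m − 5 log₁₀ d + 5 = 11.29 − 5·1.1385 + 5 = 10.598
M − M_☉ = 10.598 − 4.83 = 5.768
L/L_☉ = 10^(−0.4 × 5.768) = 4.931×10^-3

L/L_☉ ≈ 4.93×10^-3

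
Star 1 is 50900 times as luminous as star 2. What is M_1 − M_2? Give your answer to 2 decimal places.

M_1 − M_2 ≈ -11.77

Pogson: ΔM = −2.5 log₁₀(ratio) = −2.5 log₁₀(50900) = −2.5 × 4.7067 = -11.767
Star 1 is brighter, so it has the smaller magnitude: the difference is negative.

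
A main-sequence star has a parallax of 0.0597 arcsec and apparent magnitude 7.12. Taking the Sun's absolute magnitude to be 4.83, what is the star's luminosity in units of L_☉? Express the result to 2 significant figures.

L/L_☉ ≈ 0.34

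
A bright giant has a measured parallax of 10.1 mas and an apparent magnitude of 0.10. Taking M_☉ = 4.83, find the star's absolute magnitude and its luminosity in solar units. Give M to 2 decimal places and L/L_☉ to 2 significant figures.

d = 1/p = 1000/10.1 mas = 99.01 pc
M = m − 5 log₁₀ d + 5 = 0.10 − 5·1.9957 + 5 = -4.878
M − M_☉ = -4.878 − 4.83 = -9.708
L/L_☉ = 10^(−0.4 × -9.708) = 7645

M ≈ -4.88; L/L_☉ ≈ 7600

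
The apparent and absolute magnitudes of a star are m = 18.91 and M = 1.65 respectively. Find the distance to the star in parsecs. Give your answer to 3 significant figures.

d ≈ 28300 pc

μ = m − M = 17.260
m − M = 5 log₁₀ d − 5
log₁₀ d = (m − M)/5 + 1 = 4.4520
d = 10^4.4520 = 28310 pc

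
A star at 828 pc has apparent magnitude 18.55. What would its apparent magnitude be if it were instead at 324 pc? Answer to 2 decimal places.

Flux ∝ 1/d², so Δm = 5 log₁₀(d₂/d₁) = 5 log₁₀(324/828) = -2.037
m₂ = m₁ + Δm = 18.55 + (-2.037) = 16.513

m ≈ 16.51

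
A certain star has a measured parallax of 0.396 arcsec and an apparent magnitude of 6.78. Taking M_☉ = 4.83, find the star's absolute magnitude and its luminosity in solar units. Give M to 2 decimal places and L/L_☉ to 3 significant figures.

M ≈ 9.77; L/L_☉ ≈ 0.0106

d = 1/p = 1/0.396″ = 2.525 pc
M = m − 5 log₁₀ d + 5 = 6.78 − 5·0.4023 + 5 = 9.768
M − M_☉ = 9.768 − 4.83 = 4.938
L/L_☉ = 10^(−0.4 × 4.938) = 0.01058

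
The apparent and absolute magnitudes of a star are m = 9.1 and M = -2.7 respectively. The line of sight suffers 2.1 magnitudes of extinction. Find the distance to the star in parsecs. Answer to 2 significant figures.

d ≈ 870 pc

m − M = 5 log₁₀(d/10 pc) + A  ⇒  9.1 − (-2.7) − 2.1 = 5 log₁₀(d/10)
9.700 = 5 log₁₀(d/10)
log₁₀ d = (m − M − A)/5 + 1 = 2.9400
d = 10^2.9400 = 871.0 pc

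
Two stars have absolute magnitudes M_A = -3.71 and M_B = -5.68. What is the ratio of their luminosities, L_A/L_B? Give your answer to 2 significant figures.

L_A/L_B ≈ 0.16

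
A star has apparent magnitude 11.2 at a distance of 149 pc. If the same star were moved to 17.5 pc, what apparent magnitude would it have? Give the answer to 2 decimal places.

Flux ∝ 1/d², so Δm = 5 log₁₀(d₂/d₁) = 5 log₁₀(17.5/149) = -4.651
m₂ = m₁ + Δm = 11.2 + (-4.651) = 6.549

m ≈ 6.55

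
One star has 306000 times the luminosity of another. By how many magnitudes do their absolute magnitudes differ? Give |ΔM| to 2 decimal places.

|ΔM| ≈ 13.71

Pogson: ΔM = −2.5 log₁₀(ratio) = −2.5 log₁₀(306000) = −2.5 × 5.4857 = -13.714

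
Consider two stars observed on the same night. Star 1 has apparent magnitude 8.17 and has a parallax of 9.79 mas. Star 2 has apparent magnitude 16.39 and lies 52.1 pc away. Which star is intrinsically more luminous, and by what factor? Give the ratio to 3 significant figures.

Star 1 is more luminous, by a factor of 7460.

Star 1: p = 9.79 mas = 9.79×10^-3″ → d = 1/p = 102.1 pc
Star 1: M = m − 5 log₁₀ d + 5 = 8.17 − 5·2.0092 + 5 = 3.124
Star 2: M = m − 5 log₁₀ d + 5 = 16.39 − 5·1.7168 + 5 = 12.806
ΔM = M_1 − M_2 = 3.124 − (12.806) = -9.682; smaller M is more luminous → Star 1.
L ratio = 10^(0.4 |ΔM|) = 10^3.873 = 7460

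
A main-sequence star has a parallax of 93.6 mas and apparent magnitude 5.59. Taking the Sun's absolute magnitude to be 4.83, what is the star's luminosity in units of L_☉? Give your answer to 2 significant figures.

L/L_☉ ≈ 0.57

d = 1/p = 1000/93.6 mas = 10.68 pc
M = m − 5 log₁₀ d + 5 = 5.59 − 5·1.0287 + 5 = 5.446
M − M_☉ = 5.446 − 4.83 = 0.616
L/L_☉ = 10^(−0.4 × 0.616) = 0.5668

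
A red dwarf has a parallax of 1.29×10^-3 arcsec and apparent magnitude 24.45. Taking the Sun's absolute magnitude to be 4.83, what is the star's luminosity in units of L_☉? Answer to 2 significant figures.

L/L_☉ ≈ 8.5×10^-5

d = 1/p = 1/1.29×10^-3″ = 775.2 pc
M = m − 5 log₁₀ d + 5 = 24.45 − 5·2.8894 + 5 = 15.003
M − M_☉ = 15.003 − 4.83 = 10.173
L/L_☉ = 10^(−0.4 × 10.173) = 8.527×10^-5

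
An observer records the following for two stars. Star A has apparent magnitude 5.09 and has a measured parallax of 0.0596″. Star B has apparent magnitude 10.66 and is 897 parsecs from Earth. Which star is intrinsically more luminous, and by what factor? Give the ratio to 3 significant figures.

Star B is more luminous, by a factor of 16.9.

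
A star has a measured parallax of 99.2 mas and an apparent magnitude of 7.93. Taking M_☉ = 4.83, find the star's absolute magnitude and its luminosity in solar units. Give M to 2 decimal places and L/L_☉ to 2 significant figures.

d = 1/p = 1000/99.2 mas = 10.08 pc
M = m − 5 log₁₀ d + 5 = 7.93 − 5·1.0035 + 5 = 7.913
M − M_☉ = 7.913 − 4.83 = 3.083
L/L_☉ = 10^(−0.4 × 3.083) = 0.05848

M ≈ 7.91; L/L_☉ ≈ 0.058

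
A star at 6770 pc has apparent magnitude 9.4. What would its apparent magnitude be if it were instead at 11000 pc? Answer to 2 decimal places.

m ≈ 10.45

Flux ∝ 1/d², so Δm = 5 log₁₀(d₂/d₁) = 5 log₁₀(11000/6770) = 1.054
m₂ = m₁ + Δm = 9.4 + (1.054) = 10.454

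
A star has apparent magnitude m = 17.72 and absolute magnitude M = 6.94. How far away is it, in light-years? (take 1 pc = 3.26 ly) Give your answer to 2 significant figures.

d ≈ 4700 ly

μ = m − M = 10.780
m − M = 5 log₁₀ d − 5
log₁₀ d = (m − M)/5 + 1 = 3.1560
d = 10^3.1560 = 1432 pc
= 4669 ly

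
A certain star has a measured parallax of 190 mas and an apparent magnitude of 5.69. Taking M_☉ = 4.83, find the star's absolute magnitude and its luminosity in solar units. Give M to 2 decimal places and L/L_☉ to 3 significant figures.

d = 1/p = 1000/190 mas = 5.263 pc
M = m − 5 log₁₀ d + 5 = 5.69 − 5·0.7212 + 5 = 7.084
M − M_☉ = 7.084 − 4.83 = 2.254
L/L_☉ = 10^(−0.4 × 2.254) = 0.1255

M ≈ 7.08; L/L_☉ ≈ 0.125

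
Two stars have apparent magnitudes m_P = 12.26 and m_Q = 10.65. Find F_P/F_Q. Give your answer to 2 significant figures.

F_P/F_Q ≈ 0.23

Magnitude difference = 1.61
Flux ratio = 10^(−0.4 Δm) = 10^(−0.4 × 1.61) = 10^-0.644 = 0.2270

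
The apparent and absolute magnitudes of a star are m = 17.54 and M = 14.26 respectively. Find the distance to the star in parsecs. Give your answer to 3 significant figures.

μ = m − M = 3.280
m − M = 5 log₁₀ d − 5
log₁₀ d = (m − M)/5 + 1 = 1.6560
d = 10^1.6560 = 45.29 pc

d ≈ 45.3 pc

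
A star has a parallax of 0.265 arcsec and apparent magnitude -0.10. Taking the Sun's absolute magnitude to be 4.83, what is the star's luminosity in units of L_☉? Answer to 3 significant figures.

L/L_☉ ≈ 13.4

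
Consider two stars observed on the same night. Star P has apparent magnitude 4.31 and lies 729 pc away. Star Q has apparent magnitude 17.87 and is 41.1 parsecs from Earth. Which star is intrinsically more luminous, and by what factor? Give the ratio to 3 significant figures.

Star P: M = m − 5 log₁₀ d + 5 = 4.31 − 5·2.8627 + 5 = -5.004
Star Q: M = m − 5 log₁₀ d + 5 = 17.87 − 5·1.6138 + 5 = 14.801
ΔM = M_P − M_Q = -5.004 − (14.801) = -19.804; smaller M is more luminous → Star P.
L ratio = 10^(0.4 |ΔM|) = 10^7.922 = 8.352×10^7

Star P is more luminous, by a factor of 8.35×10^7.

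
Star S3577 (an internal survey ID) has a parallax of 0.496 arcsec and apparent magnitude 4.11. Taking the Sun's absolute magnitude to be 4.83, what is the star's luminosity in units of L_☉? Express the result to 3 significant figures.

d = 1/p = 1/0.496″ = 2.016 pc
M = m − 5 log₁₀ d + 5 = 4.11 − 5·0.3045 + 5 = 7.587
M − M_☉ = 7.587 − 4.83 = 2.757
L/L_☉ = 10^(−0.4 × 2.757) = 0.07889

L/L_☉ ≈ 0.0789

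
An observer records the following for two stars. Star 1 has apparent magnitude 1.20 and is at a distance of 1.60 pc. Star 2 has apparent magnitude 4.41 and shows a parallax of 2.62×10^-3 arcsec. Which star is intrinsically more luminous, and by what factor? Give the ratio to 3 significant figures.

Star 2 is more luminous, by a factor of 2960.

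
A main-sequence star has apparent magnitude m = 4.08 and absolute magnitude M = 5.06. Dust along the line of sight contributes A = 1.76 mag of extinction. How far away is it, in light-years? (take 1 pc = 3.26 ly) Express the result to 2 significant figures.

d ≈ 9.2 ly

m − M = 5 log₁₀(d/10 pc) + A  ⇒  4.08 − (5.06) − 1.76 = 5 log₁₀(d/10)
-2.740 = 5 log₁₀(d/10)
log₁₀ d = (m − M − A)/5 + 1 = 0.4520
d = 10^0.4520 = 2.831 pc
= 9.230 ly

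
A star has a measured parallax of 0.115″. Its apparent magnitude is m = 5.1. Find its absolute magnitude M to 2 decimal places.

M ≈ 5.40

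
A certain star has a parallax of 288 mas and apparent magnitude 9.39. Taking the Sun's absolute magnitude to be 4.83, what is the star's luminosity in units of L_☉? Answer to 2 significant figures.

d = 1/p = 1000/288 mas = 3.472 pc
M = m − 5 log₁₀ d + 5 = 9.39 − 5·0.5406 + 5 = 11.687
M − M_☉ = 11.687 − 4.83 = 6.857
L/L_☉ = 10^(−0.4 × 6.857) = 1.808×10^-3

L/L_☉ ≈ 1.8×10^-3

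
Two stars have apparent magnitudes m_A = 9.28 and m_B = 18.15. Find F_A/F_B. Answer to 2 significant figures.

Magnitude difference = -8.87
Flux ratio = 10^(−0.4 Δm) = 10^(−0.4 × -8.87) = 10^3.548 = 3532

F_A/F_B ≈ 3500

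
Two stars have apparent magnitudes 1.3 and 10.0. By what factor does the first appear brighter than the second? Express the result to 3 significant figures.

3020

Δm = 1.3 − (10.0) = -8.7
Flux ratio = 10^(−0.4 Δm) = 10^(−0.4 × -8.7) = 10^3.480 = 3020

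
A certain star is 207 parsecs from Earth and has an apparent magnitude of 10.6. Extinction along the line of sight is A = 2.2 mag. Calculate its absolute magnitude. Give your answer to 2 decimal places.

M ≈ 1.82

5 log₁₀(d/10 pc) = 5 log₁₀(207.0) − 5 = 6.580
M = m − 5 log₁₀(d/10) − A = 10.6 − 6.580 − 2.2 = 1.820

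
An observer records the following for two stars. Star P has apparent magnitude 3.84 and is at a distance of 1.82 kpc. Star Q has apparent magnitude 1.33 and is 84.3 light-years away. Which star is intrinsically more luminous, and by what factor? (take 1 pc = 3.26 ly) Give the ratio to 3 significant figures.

Star P is more luminous, by a factor of 491.

Star P: d = 1.82 kpc = 1820 pc
Star P: M = m − 5 log₁₀ d + 5 = 3.84 − 5·3.2601 + 5 = -7.460
Star Q: d = 84.3 ly / 3.26 = 25.86 pc
Star Q: M = m − 5 log₁₀ d + 5 = 1.33 − 5·1.4126 + 5 = -0.733
ΔM = M_P − M_Q = -7.460 − (-0.733) = -6.727; smaller M is more luminous → Star P.
L ratio = 10^(0.4 |ΔM|) = 10^2.691 = 490.8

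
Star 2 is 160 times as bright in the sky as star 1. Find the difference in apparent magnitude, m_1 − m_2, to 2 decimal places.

Pogson: Δm = −2.5 log₁₀(ratio) = −2.5 log₁₀(160) = −2.5 × 2.2041 = -5.510
Star 2 is brighter so has the smaller magnitude: m_1 − m_2 is positive.

m_1 − m_2 ≈ 5.51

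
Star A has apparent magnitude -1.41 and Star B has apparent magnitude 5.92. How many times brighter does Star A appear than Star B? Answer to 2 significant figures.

860

Magnitude difference = -7.33
Flux ratio = 10^(−0.4 Δm) = 10^(−0.4 × -7.33) = 10^2.932 = 855.1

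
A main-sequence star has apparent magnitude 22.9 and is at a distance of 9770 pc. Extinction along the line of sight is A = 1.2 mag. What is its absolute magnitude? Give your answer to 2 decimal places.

M ≈ 6.75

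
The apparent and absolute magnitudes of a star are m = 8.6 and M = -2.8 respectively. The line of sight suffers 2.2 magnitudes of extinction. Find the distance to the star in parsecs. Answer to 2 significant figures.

d ≈ 690 pc

m − M = 5 log₁₀(d/10 pc) + A  ⇒  8.6 − (-2.8) − 2.2 = 5 log₁₀(d/10)
9.200 = 5 log₁₀(d/10)
log₁₀ d = (m − M − A)/5 + 1 = 2.8400
d = 10^2.8400 = 691.8 pc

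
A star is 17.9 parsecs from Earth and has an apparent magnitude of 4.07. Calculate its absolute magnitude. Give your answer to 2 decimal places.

M ≈ 2.81

5 log₁₀(d/10 pc) = 5 log₁₀(17.90) − 5 = 1.264
M = m − 5 log₁₀(d/10) = 4.07 − 1.264 = 2.806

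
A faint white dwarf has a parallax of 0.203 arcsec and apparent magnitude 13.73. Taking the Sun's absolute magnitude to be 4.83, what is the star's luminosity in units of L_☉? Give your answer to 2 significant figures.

d = 1/p = 1/0.203″ = 4.926 pc
M = m − 5 log₁₀ d + 5 = 13.73 − 5·0.6925 + 5 = 15.267
M − M_☉ = 15.267 − 4.83 = 10.437
L/L_☉ = 10^(−0.4 × 10.437) = 6.684×10^-5

L/L_☉ ≈ 6.7×10^-5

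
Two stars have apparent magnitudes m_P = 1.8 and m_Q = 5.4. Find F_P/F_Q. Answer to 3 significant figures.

F_P/F_Q ≈ 27.5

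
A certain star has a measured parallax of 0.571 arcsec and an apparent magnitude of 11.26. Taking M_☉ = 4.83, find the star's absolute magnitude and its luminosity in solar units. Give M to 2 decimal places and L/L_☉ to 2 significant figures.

M ≈ 15.04; L/L_☉ ≈ 8.2×10^-5

d = 1/p = 1/0.571″ = 1.751 pc
M = m − 5 log₁₀ d + 5 = 11.26 − 5·0.2434 + 5 = 15.043
M − M_☉ = 15.043 − 4.83 = 10.213
L/L_☉ = 10^(−0.4 × 10.213) = 8.217×10^-5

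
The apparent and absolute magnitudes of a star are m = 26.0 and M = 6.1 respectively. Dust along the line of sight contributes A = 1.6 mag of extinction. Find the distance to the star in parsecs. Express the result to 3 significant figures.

d ≈ 45700 pc

m − M = 5 log₁₀(d/10 pc) + A  ⇒  26.0 − (6.1) − 1.6 = 5 log₁₀(d/10)
18.300 = 5 log₁₀(d/10)
log₁₀ d = (m − M − A)/5 + 1 = 4.6600
d = 10^4.6600 = 45710 pc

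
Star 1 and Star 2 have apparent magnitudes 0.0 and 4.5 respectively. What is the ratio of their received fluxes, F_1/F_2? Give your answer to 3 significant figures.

F_1/F_2 ≈ 63.1

Δm = 0.0 − (4.5) = -4.5
Flux ratio = 10^(−0.4 Δm) = 10^(−0.4 × -4.5) = 10^1.800 = 63.10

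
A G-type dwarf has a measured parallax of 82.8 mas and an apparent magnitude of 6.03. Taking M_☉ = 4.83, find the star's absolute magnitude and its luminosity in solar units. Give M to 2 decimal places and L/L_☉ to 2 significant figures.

d = 1/p = 1000/82.8 mas = 12.08 pc
M = m − 5 log₁₀ d + 5 = 6.03 − 5·1.0820 + 5 = 5.620
M − M_☉ = 5.620 − 4.83 = 0.790
L/L_☉ = 10^(−0.4 × 0.790) = 0.4830

M ≈ 5.62; L/L_☉ ≈ 0.48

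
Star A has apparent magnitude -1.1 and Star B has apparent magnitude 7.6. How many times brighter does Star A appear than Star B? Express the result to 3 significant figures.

3020

Magnitude difference = -8.7
Flux ratio = 10^(−0.4 Δm) = 10^(−0.4 × -8.7) = 10^3.480 = 3020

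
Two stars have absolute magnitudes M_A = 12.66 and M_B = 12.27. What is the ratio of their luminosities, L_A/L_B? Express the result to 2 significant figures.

ΔM = M_A − M_B = 0.39
L_A/L_B = 10^(−0.4 ΔM) = 10^-0.156 = 0.6982

L_A/L_B ≈ 0.70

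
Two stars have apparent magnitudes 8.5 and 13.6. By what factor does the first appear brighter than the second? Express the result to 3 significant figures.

110

Magnitude difference = -5.1
Flux ratio = 10^(−0.4 Δm) = 10^(−0.4 × -5.1) = 10^2.040 = 109.6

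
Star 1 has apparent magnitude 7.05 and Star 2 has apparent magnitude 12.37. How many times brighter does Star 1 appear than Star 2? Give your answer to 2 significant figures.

130

Magnitude difference = -5.32
Flux ratio = 10^(−0.4 Δm) = 10^(−0.4 × -5.32) = 10^2.128 = 134.3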